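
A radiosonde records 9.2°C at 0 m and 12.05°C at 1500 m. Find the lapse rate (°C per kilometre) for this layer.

Γ = −ΔT/Δz = (9.2 − 12.05) / (1500 − 0) m
  = -2.85°C / 1.5 km = -1.9°C/km

-1.9°C/km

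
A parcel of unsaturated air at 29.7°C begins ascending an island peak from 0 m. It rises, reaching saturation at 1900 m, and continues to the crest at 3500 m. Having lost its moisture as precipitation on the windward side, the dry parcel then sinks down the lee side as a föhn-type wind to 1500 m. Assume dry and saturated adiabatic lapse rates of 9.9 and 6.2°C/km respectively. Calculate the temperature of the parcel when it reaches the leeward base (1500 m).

Dry to 1900 m: -9.9 × 1.9 km = -18.81°C, so T = 10.89°C.
Saturated to 3500 m: -6.2 × 1.6 km = -9.92°C, so T = 0.97°C.
Dry descent to 1500 m: +9.9 × 2 km = +19.8°C, so T = 20.77°C.

20.77°C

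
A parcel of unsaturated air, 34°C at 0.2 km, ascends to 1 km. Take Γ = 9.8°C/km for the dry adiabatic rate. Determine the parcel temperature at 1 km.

26.16°C

From 200 m to 1000 m (dry adiabatic): cools by 9.8 × 0.8 = 7.84°C, giving 26.16°C.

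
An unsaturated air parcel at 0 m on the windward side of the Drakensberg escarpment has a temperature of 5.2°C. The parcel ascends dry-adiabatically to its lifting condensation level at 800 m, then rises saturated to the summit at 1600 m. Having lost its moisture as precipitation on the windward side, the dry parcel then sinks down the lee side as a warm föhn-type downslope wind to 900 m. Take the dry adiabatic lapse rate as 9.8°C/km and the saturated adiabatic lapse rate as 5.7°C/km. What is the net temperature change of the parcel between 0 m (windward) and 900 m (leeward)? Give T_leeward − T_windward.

From 0 m to 800 m (dry): cools by 9.8 × 0.8 = 7.84°C, giving -2.64°C.
From 800 m to 1600 m (saturated): cools by 5.7 × 0.8 = 4.56°C, giving -7.2°C.
From 1600 m to 900 m (dry descent): warms by 9.8 × 0.7 = 6.86°C, giving -0.34°C.
Net change vs windward start: -0.34 − 5.2 = -5.54°C

-5.54°C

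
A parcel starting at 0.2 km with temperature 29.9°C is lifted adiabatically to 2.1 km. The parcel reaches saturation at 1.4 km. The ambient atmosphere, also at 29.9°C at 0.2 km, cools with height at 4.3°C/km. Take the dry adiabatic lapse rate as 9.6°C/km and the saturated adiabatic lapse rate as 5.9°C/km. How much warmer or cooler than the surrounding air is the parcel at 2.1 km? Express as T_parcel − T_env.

Parcel:
  From 200 m to 1400 m (dry): cools by 9.6 × 1.2 = 11.52°C, giving 18.38°C.
  From 1400 m to 2100 m (saturated): cools by 5.9 × 0.7 = 4.13°C, giving 14.25°C.
Environment:
  From 200 m to 2100 m (environment): cools by 4.3 × 1.9 = 8.17°C, giving 21.73°C.
T_parcel − T_env = 14.25 − 21.73 = -7.48°C

-7.48°C (parcel cooler than environment)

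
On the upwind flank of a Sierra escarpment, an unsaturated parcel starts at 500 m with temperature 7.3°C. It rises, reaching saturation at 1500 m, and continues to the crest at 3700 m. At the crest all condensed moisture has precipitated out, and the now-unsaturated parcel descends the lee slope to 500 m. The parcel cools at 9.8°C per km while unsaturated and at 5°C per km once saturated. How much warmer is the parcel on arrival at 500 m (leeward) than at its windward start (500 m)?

500 → 1500 m (dry, 9.8°C/km): ΔT = -9.8 × 1 = -9.8°C → T = -2.5°C
1500 → 3700 m (saturated, 5°C/km): ΔT = -5 × 2.2 = -11°C → T = -13.5°C
3700 → 500 m (dry descent, 9.8°C/km): ΔT = +9.8 × 3.2 = +31.36°C → T = 17.86°C
Net change vs windward start: 17.86 − 7.3 = +10.56°C

+10.56°C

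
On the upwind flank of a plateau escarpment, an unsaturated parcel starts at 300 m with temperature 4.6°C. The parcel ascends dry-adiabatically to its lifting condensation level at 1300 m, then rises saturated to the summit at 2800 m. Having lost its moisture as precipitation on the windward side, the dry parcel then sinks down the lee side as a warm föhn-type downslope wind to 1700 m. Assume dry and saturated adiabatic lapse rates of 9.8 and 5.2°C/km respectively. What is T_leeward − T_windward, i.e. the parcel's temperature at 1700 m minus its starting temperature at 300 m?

-6.82°C

300 → 1300 m (dry, 9.8°C/km): ΔT = -9.8 × 1 = -9.8°C → T = -5.2°C
1300 → 2800 m (saturated, 5.2°C/km): ΔT = -5.2 × 1.5 = -7.8°C → T = -13°C
2800 → 1700 m (dry descent, 9.8°C/km): ΔT = +9.8 × 1.1 = +10.78°C → T = -2.22°C
Net change vs windward start: -2.22 − 4.6 = -6.82°C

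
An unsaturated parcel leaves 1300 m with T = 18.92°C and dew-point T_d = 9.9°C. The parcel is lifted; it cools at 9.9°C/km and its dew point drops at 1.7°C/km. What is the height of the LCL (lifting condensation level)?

T and T_d converge at 9.9 − 1.7 = 8.2°C per km
Height above start = (18.92 − 9.9) / 8.2 = 1.1 km
LCL altitude = 1300 m + 1100 m = 2400 m

2400 m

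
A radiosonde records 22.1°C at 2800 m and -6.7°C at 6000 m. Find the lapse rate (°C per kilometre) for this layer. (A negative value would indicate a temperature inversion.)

9°C/km

Γ = −ΔT/Δz = (22.1 − (-6.7)) / (6000 − 2800) m
  = 28.8°C / 3.2 km = 9°C/km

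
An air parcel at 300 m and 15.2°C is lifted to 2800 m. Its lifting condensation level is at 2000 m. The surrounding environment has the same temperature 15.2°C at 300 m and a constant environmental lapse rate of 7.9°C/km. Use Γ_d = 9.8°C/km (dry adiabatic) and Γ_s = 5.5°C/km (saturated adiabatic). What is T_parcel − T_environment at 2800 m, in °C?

-1.31°C (parcel cooler than environment)

Parcel:
  Dry to 2000 m: -9.8 × 1.7 km = -16.66°C, so T = -1.46°C.
  Saturated to 2800 m: -5.5 × 0.8 km = -4.4°C, so T = -5.86°C.
Environment:
  Environment to 2800 m: -7.9 × 2.5 km = -19.75°C, so T = -4.55°C.
T_parcel − T_env = -5.86 − (-4.55) = -1.31°C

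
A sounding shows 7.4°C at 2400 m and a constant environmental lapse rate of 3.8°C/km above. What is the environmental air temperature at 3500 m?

Environmental to 3500 m: -3.8 × 1.1 km = -4.18°C, so T = 3.22°C.

3.22°C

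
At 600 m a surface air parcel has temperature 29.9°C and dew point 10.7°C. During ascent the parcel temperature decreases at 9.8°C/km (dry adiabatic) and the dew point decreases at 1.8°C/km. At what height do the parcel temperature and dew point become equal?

T and T_d converge at 9.8 − 1.8 = 8°C per km
Height above start = (29.9 − 10.7) / 8 = 2.4 km
LCL altitude = 600 m + 2400 m = 3000 m

3000 m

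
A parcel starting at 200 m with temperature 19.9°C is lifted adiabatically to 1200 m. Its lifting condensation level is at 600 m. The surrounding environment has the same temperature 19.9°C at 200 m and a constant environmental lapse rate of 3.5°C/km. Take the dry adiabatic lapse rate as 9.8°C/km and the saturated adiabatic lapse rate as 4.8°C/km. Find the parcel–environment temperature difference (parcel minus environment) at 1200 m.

Parcel:
  Dry to 600 m: -9.8 × 0.4 km = -3.92°C, so T = 15.98°C.
  Saturated to 1200 m: -4.8 × 0.6 km = -2.88°C, so T = 13.1°C.
Environment:
  Environment to 1200 m: -3.5 × 1 km = -3.5°C, so T = 16.4°C.
T_parcel − T_env = 13.1 − 16.4 = -3.3°C

-3.3°C (parcel cooler than environment)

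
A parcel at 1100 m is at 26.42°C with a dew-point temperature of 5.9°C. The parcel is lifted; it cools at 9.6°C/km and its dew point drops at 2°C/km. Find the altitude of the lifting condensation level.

T and T_d converge at 9.6 − 2 = 7.6°C per km
Height above start = (26.42 − 5.9) / 7.6 = 2.7 km
LCL altitude = 1100 m + 2700 m = 3800 m

3800 m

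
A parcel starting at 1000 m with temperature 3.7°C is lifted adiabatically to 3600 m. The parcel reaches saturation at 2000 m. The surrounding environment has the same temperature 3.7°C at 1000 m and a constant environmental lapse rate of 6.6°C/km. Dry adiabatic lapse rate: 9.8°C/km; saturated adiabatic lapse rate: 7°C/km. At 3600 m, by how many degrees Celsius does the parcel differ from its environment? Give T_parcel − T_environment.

-3.84°C (parcel cooler than environment)

Parcel:
  1000–2000 m, dry: Δz = 1 km ⇒ ΔT = -9.8°C; T = -6.1°C
  2000–3600 m, saturated: Δz = 1.6 km ⇒ ΔT = -11.2°C; T = -17.3°C
Environment:
  1000–3600 m, environment: Δz = 2.6 km ⇒ ΔT = -17.16°C; T = -13.46°C
T_parcel − T_env = -17.3 − (-13.46) = -3.84°C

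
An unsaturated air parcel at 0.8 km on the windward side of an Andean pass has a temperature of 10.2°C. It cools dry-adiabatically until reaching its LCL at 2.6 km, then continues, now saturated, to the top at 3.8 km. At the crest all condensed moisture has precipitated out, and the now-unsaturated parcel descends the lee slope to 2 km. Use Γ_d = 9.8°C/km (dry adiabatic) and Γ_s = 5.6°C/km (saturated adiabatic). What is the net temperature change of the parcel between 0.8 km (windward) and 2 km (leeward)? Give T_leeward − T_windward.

-6.72°C

Dry to 2600 m: -9.8 × 1.8 km = -17.64°C, so T = -7.44°C.
Saturated to 3800 m: -5.6 × 1.2 km = -6.72°C, so T = -14.16°C.
Dry descent to 2000 m: +9.8 × 1.8 km = +17.64°C, so T = 3.48°C.
Net change vs windward start: 3.48 − 10.2 = -6.72°C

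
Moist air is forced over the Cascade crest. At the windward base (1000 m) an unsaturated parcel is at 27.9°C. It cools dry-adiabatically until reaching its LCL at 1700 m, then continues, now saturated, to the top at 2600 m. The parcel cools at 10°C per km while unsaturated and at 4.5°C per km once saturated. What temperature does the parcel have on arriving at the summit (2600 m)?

1000 → 1700 m (dry, 10°C/km): ΔT = -10 × 0.7 = -7°C → T = 20.9°C
1700 → 2600 m (saturated, 4.5°C/km): ΔT = -4.5 × 0.9 = -4.05°C → T = 16.85°C

16.85°C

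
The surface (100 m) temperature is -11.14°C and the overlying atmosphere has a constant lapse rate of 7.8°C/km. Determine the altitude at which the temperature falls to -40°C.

3800 m

Height above start = (-11.14 − (-40)) / 7.8 = 3.7 km
Altitude = 100 m + 3700 m = 3800 m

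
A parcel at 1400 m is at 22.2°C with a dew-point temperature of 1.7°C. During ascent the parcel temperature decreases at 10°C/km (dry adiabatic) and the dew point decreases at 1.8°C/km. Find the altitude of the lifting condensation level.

3900 m

T and T_d converge at 10 − 1.8 = 8.2°C per km
Height above start = (22.2 − 1.7) / 8.2 = 2.5 km
LCL altitude = 1400 m + 2500 m = 3900 m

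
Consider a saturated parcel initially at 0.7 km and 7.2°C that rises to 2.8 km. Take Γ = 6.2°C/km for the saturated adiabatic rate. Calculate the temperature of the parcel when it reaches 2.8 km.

700 → 2800 m (saturated adiabatic, 6.2°C/km): ΔT = -6.2 × 2.1 = -13.02°C → T = -5.82°C

-5.82°C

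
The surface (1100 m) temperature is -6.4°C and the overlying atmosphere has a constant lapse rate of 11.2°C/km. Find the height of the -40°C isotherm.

4100 m

Height above start = (-6.4 − (-40)) / 11.2 = 3 km
Altitude = 1100 m + 3000 m = 4100 m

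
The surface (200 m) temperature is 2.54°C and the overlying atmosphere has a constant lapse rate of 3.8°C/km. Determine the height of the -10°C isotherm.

3500 m

Height above start = (2.54 − (-10)) / 3.8 = 3.3 km
Altitude = 200 m + 3300 m = 3500 m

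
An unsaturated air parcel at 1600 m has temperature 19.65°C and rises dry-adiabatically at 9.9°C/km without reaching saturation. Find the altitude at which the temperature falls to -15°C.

Height above start = (19.65 − (-15)) / 9.9 = 3.5 km
Altitude = 1600 m + 3500 m = 5100 m

5100 m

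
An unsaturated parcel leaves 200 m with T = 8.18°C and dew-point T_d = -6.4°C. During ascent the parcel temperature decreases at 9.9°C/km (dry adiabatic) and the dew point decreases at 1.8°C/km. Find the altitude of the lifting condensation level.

2000 m

T and T_d converge at 9.9 − 1.8 = 8.1°C per km
Height above start = (8.18 − (-6.4)) / 8.1 = 1.8 km
LCL altitude = 200 m + 1800 m = 2000 m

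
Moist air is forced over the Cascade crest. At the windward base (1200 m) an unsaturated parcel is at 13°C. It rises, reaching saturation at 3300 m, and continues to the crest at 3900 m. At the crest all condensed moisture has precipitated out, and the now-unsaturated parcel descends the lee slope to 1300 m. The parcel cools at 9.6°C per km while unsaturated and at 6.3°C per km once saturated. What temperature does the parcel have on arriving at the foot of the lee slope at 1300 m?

14.02°C

1200 → 3300 m (dry, 9.6°C/km): ΔT = -9.6 × 2.1 = -20.16°C → T = -7.16°C
3300 → 3900 m (saturated, 6.3°C/km): ΔT = -6.3 × 0.6 = -3.78°C → T = -10.94°C
3900 → 1300 m (dry descent, 9.6°C/km): ΔT = +9.6 × 2.6 = +24.96°C → T = 14.02°C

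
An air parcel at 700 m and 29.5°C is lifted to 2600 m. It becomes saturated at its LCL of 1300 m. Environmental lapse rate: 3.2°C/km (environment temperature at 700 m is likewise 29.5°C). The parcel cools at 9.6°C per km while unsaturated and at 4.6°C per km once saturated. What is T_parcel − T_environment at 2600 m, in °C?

Parcel:
  700 → 1300 m (dry, 9.6°C/km): ΔT = -9.6 × 0.6 = -5.76°C → T = 23.74°C
  1300 → 2600 m (saturated, 4.6°C/km): ΔT = -4.6 × 1.3 = -5.98°C → T = 17.76°C
Environment:
  700 → 2600 m (environment, 3.2°C/km): ΔT = -3.2 × 1.9 = -6.08°C → T = 23.42°C
T_parcel − T_env = 17.76 − 23.42 = -5.66°C

-5.66°C (parcel cooler than environment)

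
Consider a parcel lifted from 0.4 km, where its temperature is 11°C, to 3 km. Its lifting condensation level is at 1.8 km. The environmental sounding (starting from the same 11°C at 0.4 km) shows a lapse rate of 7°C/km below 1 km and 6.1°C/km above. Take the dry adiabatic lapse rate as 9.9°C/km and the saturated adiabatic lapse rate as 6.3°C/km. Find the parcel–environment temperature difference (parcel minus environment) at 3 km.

Parcel:
  From 400 m to 1800 m (dry): cools by 9.9 × 1.4 = 13.86°C, giving -2.86°C.
  From 1800 m to 3000 m (saturated): cools by 6.3 × 1.2 = 7.56°C, giving -10.42°C.
Environment:
  From 400 m to 1000 m (environment, lower layer): cools by 7 × 0.6 = 4.2°C, giving 6.8°C.
  From 1000 m to 3000 m (environment, upper layer): cools by 6.1 × 2 = 12.2°C, giving -5.4°C.
T_parcel − T_env = -10.42 − (-5.4) = -5.02°C

-5.02°C (parcel cooler than environment)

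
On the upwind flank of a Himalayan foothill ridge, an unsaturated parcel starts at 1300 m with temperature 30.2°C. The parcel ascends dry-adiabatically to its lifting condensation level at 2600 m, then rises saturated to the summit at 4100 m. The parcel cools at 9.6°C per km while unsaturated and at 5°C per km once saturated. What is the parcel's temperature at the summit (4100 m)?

1300 → 2600 m (dry, 9.6°C/km): ΔT = -9.6 × 1.3 = -12.48°C → T = 17.72°C
2600 → 4100 m (saturated, 5°C/km): ΔT = -5 × 1.5 = -7.5°C → T = 10.22°C

10.22°C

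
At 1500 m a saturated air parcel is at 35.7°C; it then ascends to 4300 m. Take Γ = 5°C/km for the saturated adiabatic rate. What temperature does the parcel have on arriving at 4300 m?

1500–4300 m, saturated adiabatic: Δz = 2.8 km ⇒ ΔT = -14°C; T = 21.7°C

21.7°C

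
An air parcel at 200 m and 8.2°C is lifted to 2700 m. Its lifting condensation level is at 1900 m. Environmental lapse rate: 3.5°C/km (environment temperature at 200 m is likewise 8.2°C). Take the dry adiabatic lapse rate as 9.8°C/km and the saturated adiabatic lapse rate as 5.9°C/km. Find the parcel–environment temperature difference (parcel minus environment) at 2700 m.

Parcel:
  200 → 1900 m (dry, 9.8°C/km): ΔT = -9.8 × 1.7 = -16.66°C → T = -8.46°C
  1900 → 2700 m (saturated, 5.9°C/km): ΔT = -5.9 × 0.8 = -4.72°C → T = -13.18°C
Environment:
  200 → 2700 m (environment, 3.5°C/km): ΔT = -3.5 × 2.5 = -8.75°C → T = -0.55°C
T_parcel − T_env = -13.18 − (-0.55) = -12.63°C

-12.63°C (parcel cooler than environment)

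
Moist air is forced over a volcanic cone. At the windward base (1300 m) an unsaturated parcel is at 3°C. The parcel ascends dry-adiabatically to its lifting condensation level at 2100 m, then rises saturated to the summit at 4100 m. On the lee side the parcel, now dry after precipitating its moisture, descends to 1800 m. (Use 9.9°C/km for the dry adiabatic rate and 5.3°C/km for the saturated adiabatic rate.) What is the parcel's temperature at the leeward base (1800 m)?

1300–2100 m, dry: Δz = 0.8 km ⇒ ΔT = -7.92°C; T = -4.92°C
2100–4100 m, saturated: Δz = 2 km ⇒ ΔT = -10.6°C; T = -15.52°C
4100–1800 m, dry descent: Δz = 2.3 km ⇒ ΔT = +22.77°C; T = 7.25°C

7.25°C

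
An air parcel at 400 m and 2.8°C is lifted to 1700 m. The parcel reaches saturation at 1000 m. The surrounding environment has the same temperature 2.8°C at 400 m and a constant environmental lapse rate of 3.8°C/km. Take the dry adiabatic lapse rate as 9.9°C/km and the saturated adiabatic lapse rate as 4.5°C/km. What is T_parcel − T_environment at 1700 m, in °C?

-4.15°C (parcel cooler than environment)

Parcel:
  From 400 m to 1000 m (dry): cools by 9.9 × 0.6 = 5.94°C, giving -3.14°C.
  From 1000 m to 1700 m (saturated): cools by 4.5 × 0.7 = 3.15°C, giving -6.29°C.
Environment:
  From 400 m to 1700 m (environment): cools by 3.8 × 1.3 = 4.94°C, giving -2.14°C.
T_parcel − T_env = -6.29 − (-2.14) = -4.15°C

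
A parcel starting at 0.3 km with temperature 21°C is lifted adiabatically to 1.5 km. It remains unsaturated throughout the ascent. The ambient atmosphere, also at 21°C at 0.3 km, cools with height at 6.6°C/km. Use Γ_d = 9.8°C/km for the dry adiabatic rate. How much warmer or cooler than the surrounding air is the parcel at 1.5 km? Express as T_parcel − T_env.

-3.84°C (parcel cooler than environment)

Parcel:
  300 → 1500 m (dry, 9.8°C/km): ΔT = -9.8 × 1.2 = -11.76°C → T = 9.24°C
Environment:
  300 → 1500 m (environment, 6.6°C/km): ΔT = -6.6 × 1.2 = -7.92°C → T = 13.08°C
T_parcel − T_env = 9.24 − 13.08 = -3.84°C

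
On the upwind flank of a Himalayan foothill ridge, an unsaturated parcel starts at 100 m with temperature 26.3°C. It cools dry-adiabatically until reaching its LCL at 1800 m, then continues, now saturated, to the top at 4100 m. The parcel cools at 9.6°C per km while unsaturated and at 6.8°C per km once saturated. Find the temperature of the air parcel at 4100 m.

From 100 m to 1800 m (dry): cools by 9.6 × 1.7 = 16.32°C, giving 9.98°C.
From 1800 m to 4100 m (saturated): cools by 6.8 × 2.3 = 15.64°C, giving -5.66°C.

-5.66°C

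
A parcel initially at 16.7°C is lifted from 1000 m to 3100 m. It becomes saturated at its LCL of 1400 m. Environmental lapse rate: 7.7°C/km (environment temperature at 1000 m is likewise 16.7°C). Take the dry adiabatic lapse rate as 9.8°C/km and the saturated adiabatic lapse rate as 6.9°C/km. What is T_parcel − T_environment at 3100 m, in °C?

+0.52°C (parcel warmer than environment)

Parcel:
  1000 → 1400 m (dry, 9.8°C/km): ΔT = -9.8 × 0.4 = -3.92°C → T = 12.78°C
  1400 → 3100 m (saturated, 6.9°C/km): ΔT = -6.9 × 1.7 = -11.73°C → T = 1.05°C
Environment:
  1000 → 3100 m (environment, 7.7°C/km): ΔT = -7.7 × 2.1 = -16.17°C → T = 0.53°C
T_parcel − T_env = 1.05 − 0.53 = +0.52°C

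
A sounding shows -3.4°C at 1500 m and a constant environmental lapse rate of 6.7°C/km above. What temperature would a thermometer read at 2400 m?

-9.43°C

Environmental to 2400 m: -6.7 × 0.9 km = -6.03°C, so T = -9.43°C.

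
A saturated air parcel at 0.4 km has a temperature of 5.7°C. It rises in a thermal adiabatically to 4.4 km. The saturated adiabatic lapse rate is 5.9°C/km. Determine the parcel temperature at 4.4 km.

-17.9°C

Saturated adiabatic to 4400 m: -5.9 × 4 km = -23.6°C, so T = -17.9°C.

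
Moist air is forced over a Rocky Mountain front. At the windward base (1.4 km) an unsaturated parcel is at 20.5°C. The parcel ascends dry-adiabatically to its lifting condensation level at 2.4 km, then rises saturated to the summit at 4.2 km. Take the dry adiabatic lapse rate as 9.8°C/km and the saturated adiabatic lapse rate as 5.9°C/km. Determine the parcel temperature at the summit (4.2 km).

1400 → 2400 m (dry, 9.8°C/km): ΔT = -9.8 × 1 = -9.8°C → T = 10.7°C
2400 → 4200 m (saturated, 5.9°C/km): ΔT = -5.9 × 1.8 = -10.62°C → T = 0.08°C

0.08°C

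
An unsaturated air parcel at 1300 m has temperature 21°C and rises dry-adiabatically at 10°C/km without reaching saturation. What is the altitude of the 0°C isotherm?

Height above start = (21 − 0) / 10 = 2.1 km
Altitude = 1300 m + 2100 m = 3400 m

3400 m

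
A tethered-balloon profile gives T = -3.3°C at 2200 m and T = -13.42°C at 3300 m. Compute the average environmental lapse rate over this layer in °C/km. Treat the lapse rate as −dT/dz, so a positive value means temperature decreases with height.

9.2°C/km

Γ = −ΔT/Δz = (-3.3 − (-13.42)) / (3300 − 2200) m
  = 10.12°C / 1.1 km = 9.2°C/km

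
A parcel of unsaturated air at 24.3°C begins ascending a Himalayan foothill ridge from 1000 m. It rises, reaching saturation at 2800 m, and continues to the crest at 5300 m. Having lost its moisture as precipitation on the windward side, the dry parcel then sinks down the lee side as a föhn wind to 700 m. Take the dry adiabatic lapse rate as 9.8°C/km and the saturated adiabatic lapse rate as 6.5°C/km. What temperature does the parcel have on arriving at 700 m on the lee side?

From 1000 m to 2800 m (dry): cools by 9.8 × 1.8 = 17.64°C, giving 6.66°C.
From 2800 m to 5300 m (saturated): cools by 6.5 × 2.5 = 16.25°C, giving -9.59°C.
From 5300 m to 700 m (dry descent): warms by 9.8 × 4.6 = 45.08°C, giving 35.49°C.

35.49°C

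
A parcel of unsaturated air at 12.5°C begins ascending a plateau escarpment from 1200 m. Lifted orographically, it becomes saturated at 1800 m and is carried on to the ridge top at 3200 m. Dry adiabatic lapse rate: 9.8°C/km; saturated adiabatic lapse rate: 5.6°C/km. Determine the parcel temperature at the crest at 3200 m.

-1.22°C

Dry to 1800 m: -9.8 × 0.6 km = -5.88°C, so T = 6.62°C.
Saturated to 3200 m: -5.6 × 1.4 km = -7.84°C, so T = -1.22°C.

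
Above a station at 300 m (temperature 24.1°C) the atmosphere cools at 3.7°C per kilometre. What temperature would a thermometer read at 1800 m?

300–1800 m, environmental: Δz = 1.5 km ⇒ ΔT = -5.55°C; T = 18.55°C

18.55°C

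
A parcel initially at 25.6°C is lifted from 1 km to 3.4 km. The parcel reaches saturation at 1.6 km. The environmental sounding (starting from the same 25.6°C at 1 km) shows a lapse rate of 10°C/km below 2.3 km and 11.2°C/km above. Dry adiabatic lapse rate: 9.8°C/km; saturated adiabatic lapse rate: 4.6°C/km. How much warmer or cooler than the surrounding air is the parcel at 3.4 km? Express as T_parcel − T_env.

+11.16°C (parcel warmer than environment)

Parcel:
  Dry to 1600 m: -9.8 × 0.6 km = -5.88°C, so T = 19.72°C.
  Saturated to 3400 m: -4.6 × 1.8 km = -8.28°C, so T = 11.44°C.
Environment:
  Environment, lower layer to 2300 m: -10 × 1.3 km = -13°C, so T = 12.6°C.
  Environment, upper layer to 3400 m: -11.2 × 1.1 km = -12.32°C, so T = 0.28°C.
T_parcel − T_env = 11.44 − 0.28 = +11.16°C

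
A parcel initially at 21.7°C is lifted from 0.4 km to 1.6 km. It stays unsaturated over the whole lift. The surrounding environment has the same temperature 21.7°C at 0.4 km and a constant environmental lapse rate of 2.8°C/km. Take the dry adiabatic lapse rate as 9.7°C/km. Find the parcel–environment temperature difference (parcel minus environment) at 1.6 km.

-8.28°C (parcel cooler than environment)

Parcel:
  From 400 m to 1600 m (dry): cools by 9.7 × 1.2 = 11.64°C, giving 10.06°C.
Environment:
  From 400 m to 1600 m (environment): cools by 2.8 × 1.2 = 3.36°C, giving 18.34°C.
T_parcel − T_env = 10.06 − 18.34 = -8.28°C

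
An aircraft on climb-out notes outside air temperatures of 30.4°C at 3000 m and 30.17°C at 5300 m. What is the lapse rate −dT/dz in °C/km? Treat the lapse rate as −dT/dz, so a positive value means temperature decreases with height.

0.1°C/km

Γ = −ΔT/Δz = (30.4 − 30.17) / (5300 − 3000) m
  = 0.23°C / 2.3 km = 0.1°C/km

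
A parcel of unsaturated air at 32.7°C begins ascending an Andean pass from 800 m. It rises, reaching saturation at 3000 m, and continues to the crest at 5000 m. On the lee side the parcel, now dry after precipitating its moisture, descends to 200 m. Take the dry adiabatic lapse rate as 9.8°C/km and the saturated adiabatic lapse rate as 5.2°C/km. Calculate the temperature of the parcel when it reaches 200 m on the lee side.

Dry to 3000 m: -9.8 × 2.2 km = -21.56°C, so T = 11.14°C.
Saturated to 5000 m: -5.2 × 2 km = -10.4°C, so T = 0.74°C.
Dry descent to 200 m: +9.8 × 4.8 km = +47.04°C, so T = 47.78°C.

47.78°C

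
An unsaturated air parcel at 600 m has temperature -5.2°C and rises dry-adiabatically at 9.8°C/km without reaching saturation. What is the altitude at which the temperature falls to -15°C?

1600 m

Height above start = (-5.2 − (-15)) / 9.8 = 1 km
Altitude = 600 m + 1000 m = 1600 m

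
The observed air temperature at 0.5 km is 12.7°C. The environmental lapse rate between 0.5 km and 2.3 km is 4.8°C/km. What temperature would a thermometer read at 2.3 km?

500 → 2300 m (environmental, 4.8°C/km): ΔT = -4.8 × 1.8 = -8.64°C → T = 4.06°C

4.06°C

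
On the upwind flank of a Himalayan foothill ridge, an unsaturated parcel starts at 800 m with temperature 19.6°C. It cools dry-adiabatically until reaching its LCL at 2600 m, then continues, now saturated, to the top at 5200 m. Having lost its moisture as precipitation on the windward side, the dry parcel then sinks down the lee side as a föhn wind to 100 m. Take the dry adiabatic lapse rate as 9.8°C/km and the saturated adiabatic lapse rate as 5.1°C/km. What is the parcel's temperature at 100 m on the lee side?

800–2600 m, dry: Δz = 1.8 km ⇒ ΔT = -17.64°C; T = 1.96°C
2600–5200 m, saturated: Δz = 2.6 km ⇒ ΔT = -13.26°C; T = -11.3°C
5200–100 m, dry descent: Δz = 5.1 km ⇒ ΔT = +49.98°C; T = 38.68°C

38.68°C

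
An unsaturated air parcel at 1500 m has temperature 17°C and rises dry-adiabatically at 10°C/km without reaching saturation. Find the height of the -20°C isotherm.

Height above start = (17 − (-20)) / 10 = 3.7 km
Altitude = 1500 m + 3700 m = 5200 m

5200 m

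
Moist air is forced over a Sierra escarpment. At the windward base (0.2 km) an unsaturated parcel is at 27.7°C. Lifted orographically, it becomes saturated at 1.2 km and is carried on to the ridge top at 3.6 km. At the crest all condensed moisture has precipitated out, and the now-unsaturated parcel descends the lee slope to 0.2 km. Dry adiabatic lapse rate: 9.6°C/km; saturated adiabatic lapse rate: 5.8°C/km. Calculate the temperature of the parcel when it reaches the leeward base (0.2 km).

Dry to 1200 m: -9.6 × 1 km = -9.6°C, so T = 18.1°C.
Saturated to 3600 m: -5.8 × 2.4 km = -13.92°C, so T = 4.18°C.
Dry descent to 200 m: +9.6 × 3.4 km = +32.64°C, so T = 36.82°C.

36.82°C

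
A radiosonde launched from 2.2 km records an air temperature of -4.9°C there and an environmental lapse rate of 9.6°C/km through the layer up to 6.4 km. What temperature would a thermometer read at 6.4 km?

-45.22°C

2200–6400 m, environmental: Δz = 4.2 km ⇒ ΔT = -40.32°C; T = -45.22°C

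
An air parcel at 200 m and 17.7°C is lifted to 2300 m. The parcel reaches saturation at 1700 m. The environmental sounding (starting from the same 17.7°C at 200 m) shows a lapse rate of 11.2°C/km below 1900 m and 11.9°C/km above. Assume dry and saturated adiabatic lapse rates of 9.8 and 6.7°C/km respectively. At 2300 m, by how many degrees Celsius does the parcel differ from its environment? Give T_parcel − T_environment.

Parcel:
  Dry to 1700 m: -9.8 × 1.5 km = -14.7°C, so T = 3°C.
  Saturated to 2300 m: -6.7 × 0.6 km = -4.02°C, so T = -1.02°C.
Environment:
  Environment, lower layer to 1900 m: -11.2 × 1.7 km = -19.04°C, so T = -1.34°C.
  Environment, upper layer to 2300 m: -11.9 × 0.4 km = -4.76°C, so T = -6.1°C.
T_parcel − T_env = -1.02 − (-6.1) = +5.08°C

+5.08°C (parcel warmer than environment)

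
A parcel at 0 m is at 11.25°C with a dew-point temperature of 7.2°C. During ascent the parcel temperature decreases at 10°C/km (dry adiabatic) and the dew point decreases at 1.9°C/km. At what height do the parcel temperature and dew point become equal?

500 m

T and T_d converge at 10 − 1.9 = 8.1°C per km
Height above start = (11.25 − 7.2) / 8.1 = 0.5 km
LCL altitude = 0 m + 500 m = 500 m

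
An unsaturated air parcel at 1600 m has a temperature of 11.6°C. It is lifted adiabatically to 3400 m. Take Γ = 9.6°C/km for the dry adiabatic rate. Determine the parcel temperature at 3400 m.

1600 → 3400 m (dry adiabatic, 9.6°C/km): ΔT = -9.6 × 1.8 = -17.28°C → T = -5.68°C

-5.68°C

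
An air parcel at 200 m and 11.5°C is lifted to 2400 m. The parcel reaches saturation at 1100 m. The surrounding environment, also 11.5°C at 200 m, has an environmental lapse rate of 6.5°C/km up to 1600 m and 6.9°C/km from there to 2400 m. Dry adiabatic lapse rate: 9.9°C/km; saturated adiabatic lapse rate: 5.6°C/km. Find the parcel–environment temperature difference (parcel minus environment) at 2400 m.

-1.57°C (parcel cooler than environment)

Parcel:
  From 200 m to 1100 m (dry): cools by 9.9 × 0.9 = 8.91°C, giving 2.59°C.
  From 1100 m to 2400 m (saturated): cools by 5.6 × 1.3 = 7.28°C, giving -4.69°C.
Environment:
  From 200 m to 1600 m (environment, lower layer): cools by 6.5 × 1.4 = 9.1°C, giving 2.4°C.
  From 1600 m to 2400 m (environment, upper layer): cools by 6.9 × 0.8 = 5.52°C, giving -3.12°C.
T_parcel − T_env = -4.69 − (-3.12) = -1.57°C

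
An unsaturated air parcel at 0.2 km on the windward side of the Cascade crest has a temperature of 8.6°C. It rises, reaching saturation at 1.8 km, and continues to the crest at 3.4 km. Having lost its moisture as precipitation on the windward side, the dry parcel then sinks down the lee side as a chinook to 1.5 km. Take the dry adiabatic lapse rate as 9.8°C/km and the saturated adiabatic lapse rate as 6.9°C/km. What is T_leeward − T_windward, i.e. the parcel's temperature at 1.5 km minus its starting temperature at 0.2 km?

200 → 1800 m (dry, 9.8°C/km): ΔT = -9.8 × 1.6 = -15.68°C → T = -7.08°C
1800 → 3400 m (saturated, 6.9°C/km): ΔT = -6.9 × 1.6 = -11.04°C → T = -18.12°C
3400 → 1500 m (dry descent, 9.8°C/km): ΔT = +9.8 × 1.9 = +18.62°C → T = 0.5°C
Net change vs windward start: 0.5 − 8.6 = -8.1°C

-8.1°C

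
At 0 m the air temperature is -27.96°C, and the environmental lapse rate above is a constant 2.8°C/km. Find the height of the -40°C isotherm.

4300 m

Height above start = (-27.96 − (-40)) / 2.8 = 4.3 km
Altitude = 0 m + 4300 m = 4300 m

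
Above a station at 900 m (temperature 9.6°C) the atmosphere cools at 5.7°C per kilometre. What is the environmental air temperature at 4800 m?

-12.63°C

900–4800 m, environmental: Δz = 3.9 km ⇒ ΔT = -22.23°C; T = -12.63°C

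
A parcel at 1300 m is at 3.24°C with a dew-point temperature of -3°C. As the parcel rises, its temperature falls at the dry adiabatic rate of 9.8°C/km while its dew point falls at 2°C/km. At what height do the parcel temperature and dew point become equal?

2100 m

T and T_d converge at 9.8 − 2 = 7.8°C per km
Height above start = (3.24 − (-3)) / 7.8 = 0.8 km
LCL altitude = 1300 m + 800 m = 2100 m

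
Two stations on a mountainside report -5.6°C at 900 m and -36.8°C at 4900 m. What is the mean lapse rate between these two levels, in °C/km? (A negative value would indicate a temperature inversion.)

7.8°C/km

Γ = −ΔT/Δz = (-5.6 − (-36.8)) / (4900 − 900) m
  = 31.2°C / 4 km = 7.8°C/km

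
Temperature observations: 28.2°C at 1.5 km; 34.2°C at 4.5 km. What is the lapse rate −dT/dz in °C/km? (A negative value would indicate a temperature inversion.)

-2°C/km

Γ = −ΔT/Δz = (28.2 − 34.2) / (4500 − 1500) m
  = -6°C / 3 km = -2°C/km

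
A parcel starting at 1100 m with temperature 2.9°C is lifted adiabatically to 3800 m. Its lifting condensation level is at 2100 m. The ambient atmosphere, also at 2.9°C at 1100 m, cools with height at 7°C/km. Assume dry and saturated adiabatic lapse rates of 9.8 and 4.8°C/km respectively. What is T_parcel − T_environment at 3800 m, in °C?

+0.94°C (parcel warmer than environment)

Parcel:
  1100–2100 m, dry: Δz = 1 km ⇒ ΔT = -9.8°C; T = -6.9°C
  2100–3800 m, saturated: Δz = 1.7 km ⇒ ΔT = -8.16°C; T = -15.06°C
Environment:
  1100–3800 m, environment: Δz = 2.7 km ⇒ ΔT = -18.9°C; T = -16°C
T_parcel − T_env = -15.06 − (-16) = +0.94°C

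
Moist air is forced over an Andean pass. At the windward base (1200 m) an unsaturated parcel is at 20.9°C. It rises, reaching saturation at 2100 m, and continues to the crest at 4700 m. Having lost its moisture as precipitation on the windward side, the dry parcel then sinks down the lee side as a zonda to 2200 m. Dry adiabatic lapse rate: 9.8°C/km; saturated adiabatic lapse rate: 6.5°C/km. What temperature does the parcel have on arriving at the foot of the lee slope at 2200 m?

19.68°C

Dry to 2100 m: -9.8 × 0.9 km = -8.82°C, so T = 12.08°C.
Saturated to 4700 m: -6.5 × 2.6 km = -16.9°C, so T = -4.82°C.
Dry descent to 2200 m: +9.8 × 2.5 km = +24.5°C, so T = 19.68°C.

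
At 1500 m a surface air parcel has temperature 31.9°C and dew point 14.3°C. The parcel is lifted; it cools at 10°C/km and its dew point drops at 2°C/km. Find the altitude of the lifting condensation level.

3700 m

T and T_d converge at 10 − 2 = 8°C per km
Height above start = (31.9 − 14.3) / 8 = 2.2 km
LCL altitude = 1500 m + 2200 m = 3700 m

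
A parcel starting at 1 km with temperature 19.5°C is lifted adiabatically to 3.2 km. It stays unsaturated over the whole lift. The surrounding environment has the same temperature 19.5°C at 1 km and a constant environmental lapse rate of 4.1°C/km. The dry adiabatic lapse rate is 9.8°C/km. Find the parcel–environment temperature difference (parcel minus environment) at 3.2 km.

-12.54°C (parcel cooler than environment)

Parcel:
  1000 → 3200 m (dry, 9.8°C/km): ΔT = -9.8 × 2.2 = -21.56°C → T = -2.06°C
Environment:
  1000 → 3200 m (environment, 4.1°C/km): ΔT = -4.1 × 2.2 = -9.02°C → T = 10.48°C
T_parcel − T_env = -2.06 − 10.48 = -12.54°C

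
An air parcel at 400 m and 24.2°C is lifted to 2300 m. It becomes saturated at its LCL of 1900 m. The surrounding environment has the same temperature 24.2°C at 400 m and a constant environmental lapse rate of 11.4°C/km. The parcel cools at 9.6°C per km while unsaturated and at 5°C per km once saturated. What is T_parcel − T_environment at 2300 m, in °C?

+5.26°C (parcel warmer than environment)

Parcel:
  400 → 1900 m (dry, 9.6°C/km): ΔT = -9.6 × 1.5 = -14.4°C → T = 9.8°C
  1900 → 2300 m (saturated, 5°C/km): ΔT = -5 × 0.4 = -2°C → T = 7.8°C
Environment:
  400 → 2300 m (environment, 11.4°C/km): ΔT = -11.4 × 1.9 = -21.66°C → T = 2.54°C
T_parcel − T_env = 7.8 − 2.54 = +5.26°C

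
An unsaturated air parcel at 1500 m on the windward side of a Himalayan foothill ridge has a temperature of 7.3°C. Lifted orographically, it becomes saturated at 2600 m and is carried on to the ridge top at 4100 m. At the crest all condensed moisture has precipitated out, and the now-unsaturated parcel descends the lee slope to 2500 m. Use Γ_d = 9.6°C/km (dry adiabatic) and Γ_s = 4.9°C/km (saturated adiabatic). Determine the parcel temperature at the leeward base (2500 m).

1500 → 2600 m (dry, 9.6°C/km): ΔT = -9.6 × 1.1 = -10.56°C → T = -3.26°C
2600 → 4100 m (saturated, 4.9°C/km): ΔT = -4.9 × 1.5 = -7.35°C → T = -10.61°C
4100 → 2500 m (dry descent, 9.6°C/km): ΔT = +9.6 × 1.6 = +15.36°C → T = 4.75°C

4.75°C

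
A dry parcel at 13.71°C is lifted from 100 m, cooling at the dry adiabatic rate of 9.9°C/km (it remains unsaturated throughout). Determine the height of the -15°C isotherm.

Height above start = (13.71 − (-15)) / 9.9 = 2.9 km
Altitude = 100 m + 2900 m = 3000 m

3000 m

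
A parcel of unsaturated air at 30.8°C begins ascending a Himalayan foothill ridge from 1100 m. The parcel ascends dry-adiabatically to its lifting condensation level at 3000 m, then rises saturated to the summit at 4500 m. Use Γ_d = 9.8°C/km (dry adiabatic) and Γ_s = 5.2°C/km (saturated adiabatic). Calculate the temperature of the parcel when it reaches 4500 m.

4.38°C

From 1100 m to 3000 m (dry): cools by 9.8 × 1.9 = 18.62°C, giving 12.18°C.
From 3000 m to 4500 m (saturated): cools by 5.2 × 1.5 = 7.8°C, giving 4.38°C.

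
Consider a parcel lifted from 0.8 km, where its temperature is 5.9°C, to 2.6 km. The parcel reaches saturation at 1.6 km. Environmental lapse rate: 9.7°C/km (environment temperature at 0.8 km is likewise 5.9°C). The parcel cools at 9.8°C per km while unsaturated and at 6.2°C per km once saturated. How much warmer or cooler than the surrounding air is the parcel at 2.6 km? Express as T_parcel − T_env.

+3.42°C (parcel warmer than environment)

Parcel:
  Dry to 1600 m: -9.8 × 0.8 km = -7.84°C, so T = -1.94°C.
  Saturated to 2600 m: -6.2 × 1 km = -6.2°C, so T = -8.14°C.
Environment:
  Environment to 2600 m: -9.7 × 1.8 km = -17.46°C, so T = -11.56°C.
T_parcel − T_env = -8.14 − (-11.56) = +3.42°C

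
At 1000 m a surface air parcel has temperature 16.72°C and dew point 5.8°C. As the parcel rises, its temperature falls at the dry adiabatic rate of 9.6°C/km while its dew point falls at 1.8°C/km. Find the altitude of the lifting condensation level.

2400 m

T and T_d converge at 9.6 − 1.8 = 7.8°C per km
Height above start = (16.72 − 5.8) / 7.8 = 1.4 km
LCL altitude = 1000 m + 1400 m = 2400 m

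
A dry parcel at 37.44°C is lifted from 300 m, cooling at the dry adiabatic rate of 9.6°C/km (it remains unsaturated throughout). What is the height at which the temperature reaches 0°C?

Height above start = (37.44 − 0) / 9.6 = 3.9 km
Altitude = 300 m + 3900 m = 4200 m

4200 m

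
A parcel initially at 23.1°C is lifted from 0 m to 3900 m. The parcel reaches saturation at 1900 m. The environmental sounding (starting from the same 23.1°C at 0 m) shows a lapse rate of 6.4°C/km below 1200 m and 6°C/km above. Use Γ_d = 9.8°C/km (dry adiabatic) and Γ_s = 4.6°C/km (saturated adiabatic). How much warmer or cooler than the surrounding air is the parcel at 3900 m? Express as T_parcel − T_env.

-3.94°C (parcel cooler than environment)

Parcel:
  Dry to 1900 m: -9.8 × 1.9 km = -18.62°C, so T = 4.48°C.
  Saturated to 3900 m: -4.6 × 2 km = -9.2°C, so T = -4.72°C.
Environment:
  Environment, lower layer to 1200 m: -6.4 × 1.2 km = -7.68°C, so T = 15.42°C.
  Environment, upper layer to 3900 m: -6 × 2.7 km = -16.2°C, so T = -0.78°C.
T_parcel − T_env = -4.72 − (-0.78) = -3.94°C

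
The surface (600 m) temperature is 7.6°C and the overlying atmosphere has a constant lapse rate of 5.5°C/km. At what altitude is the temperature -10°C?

3800 m

Height above start = (7.6 − (-10)) / 5.5 = 3.2 km
Altitude = 600 m + 3200 m = 3800 m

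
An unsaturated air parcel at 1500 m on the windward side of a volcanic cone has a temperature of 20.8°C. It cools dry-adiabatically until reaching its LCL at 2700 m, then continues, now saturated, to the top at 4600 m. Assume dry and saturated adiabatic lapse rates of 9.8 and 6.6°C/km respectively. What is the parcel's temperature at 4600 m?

-3.5°C

1500–2700 m, dry: Δz = 1.2 km ⇒ ΔT = -11.76°C; T = 9.04°C
2700–4600 m, saturated: Δz = 1.9 km ⇒ ΔT = -12.54°C; T = -3.5°C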